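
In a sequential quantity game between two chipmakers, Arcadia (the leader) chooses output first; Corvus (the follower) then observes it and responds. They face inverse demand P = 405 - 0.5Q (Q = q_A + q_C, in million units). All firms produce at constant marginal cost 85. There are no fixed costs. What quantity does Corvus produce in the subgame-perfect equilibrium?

160

Solve by backward induction. Given q_A, the follower Corvus maximises π_C = (405 - (1/2)q_A - (1/2)q_C)q_C - 85q_C.
Setting the follower's marginal profit to zero, 320 - (1/2)q_A - q_C = 0, i.e. q_C = (320 - (1/2)q_A).
Arcadia substitutes q_C(q_A) into its own profit: π_A = q_A(405 - (1/2)q_A - (320 - (1/2)q_A)/2) - 85q_A = (245 - (1/4)q_A)q_A - 85q_A.
The leader's first-order condition 160 - (1/2)q_A = 0 yields q_A = 320.
Then q_C = (320 - (1/2)·320) = 160.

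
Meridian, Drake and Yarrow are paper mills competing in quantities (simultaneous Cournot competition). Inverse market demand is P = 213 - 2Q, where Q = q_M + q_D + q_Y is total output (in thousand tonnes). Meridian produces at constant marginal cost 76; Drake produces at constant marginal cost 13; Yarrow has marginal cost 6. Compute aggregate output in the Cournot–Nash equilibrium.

68

Meridian's profit: π_M = (213 - 2Q)q_M - (76q_M). Setting ∂π_M/∂q_M = 0: 137 - 4q_M - 2(q_D + q_Y) = 0.
Drake's profit: π_D = (213 - 2Q)q_D - (13q_D). Setting ∂π_D/∂q_D = 0: 200 - 4q_D - 2(q_M + q_Y) = 0.
Yarrow's first-order condition: 207 - 4q_Y - 2(q_M + q_D) = 0.
Summing all 3 equations gives 544 − 8Q = 0, hence Q = 68.
Back-substituting: q_M = (137 − 136)/2 = 1/2, q_D = (200 − 136)/2 = 32, q_Y = (207 − 136)/2 = 71/2.
Total output Q = 1/2 + 32 + 71/2 = 68.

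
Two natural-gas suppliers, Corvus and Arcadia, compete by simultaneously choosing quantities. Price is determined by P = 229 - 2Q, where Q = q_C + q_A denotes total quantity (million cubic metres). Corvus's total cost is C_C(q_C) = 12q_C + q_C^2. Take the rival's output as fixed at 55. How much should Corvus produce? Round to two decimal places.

17.83

With the rival's output fixed at 55, Corvus's profit is π_C = (229 - 2·55 - 2q_C)q_C - (12q_C + q_C²) = (119 - 2q_C)q_C - (12q_C + q_C²).
∂π_C/∂q_C = 107 - 6q_C = 0, so q_C = 107/6.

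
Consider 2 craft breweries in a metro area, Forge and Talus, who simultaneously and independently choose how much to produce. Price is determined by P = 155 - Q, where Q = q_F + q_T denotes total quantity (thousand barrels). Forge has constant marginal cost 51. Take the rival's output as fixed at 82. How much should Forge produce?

With the rival's output fixed at 82, Forge's profit is π_F = (155 - 82 - q_F)q_F - (51q_F) = (73 - q_F)q_F - (51q_F).
∂π_F/∂q_F = 22 - 2q_F = 0, so q_F = 11.

11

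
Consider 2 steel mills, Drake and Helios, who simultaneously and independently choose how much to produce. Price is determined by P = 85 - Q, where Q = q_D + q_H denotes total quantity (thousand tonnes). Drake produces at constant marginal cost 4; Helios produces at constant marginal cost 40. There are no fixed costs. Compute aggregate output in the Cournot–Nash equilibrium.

Drake's profit: π_D = (85 - Q)q_D - (4q_D). Setting ∂π_D/∂q_D = 0: 81 - 2q_D - (q_H) = 0.
Helios's profit: π_H = (85 - Q)q_H - (40q_H). Setting ∂π_H/∂q_H = 0: 45 - 2q_H - (q_D) = 0.
So q_D = (81 - q_H)/2 and q_H = (45 - q_D)/2.
Solving the pair: q_D = 39, q_H = 3.
Total output Q = 39 + 3 = 42.

42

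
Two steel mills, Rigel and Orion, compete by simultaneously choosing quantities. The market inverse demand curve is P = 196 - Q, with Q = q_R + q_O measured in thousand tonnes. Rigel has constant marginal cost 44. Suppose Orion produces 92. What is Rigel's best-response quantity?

With the rival's output fixed at 92, Rigel's profit is π_R = (196 - 92 - q_R)q_R - (44q_R) = (104 - q_R)q_R - (44q_R).
∂π_R/∂q_R = 60 - 2q_R = 0, so q_R = 30.

30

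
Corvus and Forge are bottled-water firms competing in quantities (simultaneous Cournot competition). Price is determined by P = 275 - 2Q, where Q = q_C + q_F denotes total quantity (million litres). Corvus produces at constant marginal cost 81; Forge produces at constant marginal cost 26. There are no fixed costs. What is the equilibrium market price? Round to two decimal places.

127.33

Corvus's profit: π_C = (275 - 2Q)q_C - (81q_C). Setting ∂π_C/∂q_C = 0: 194 - 4q_C - 2(q_F) = 0.
Forge's first-order condition: 249 - 4q_F - 2(q_C) = 0.
Best responses: q_C = (194 - 2q_F)/4, q_F = (249 - 2q_C)/4.
Substituting one into the other gives q_C = 139/6 and q_F = 152/3.
Total output Q = 443/6, so price P = 275 - 2·(443/6) = 382/3.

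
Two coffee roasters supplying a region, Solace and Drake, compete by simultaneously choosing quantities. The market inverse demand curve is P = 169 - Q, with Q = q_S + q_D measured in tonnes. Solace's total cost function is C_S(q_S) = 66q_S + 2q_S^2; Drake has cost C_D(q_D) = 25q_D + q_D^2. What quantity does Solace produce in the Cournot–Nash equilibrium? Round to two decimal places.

11.65

Solace's profit: π_S = (169 - Q)q_S - (66q_S + 2q_S²). Setting ∂π_S/∂q_S = 0: 103 - 6q_S - (q_D) = 0.
Drake's first-order condition: 144 - 4q_D - (q_S) = 0.
Rearranging gives the reaction functions q_S = (103 - q_D)/6 and q_D = (144 - q_S)/4.
Solving the pair: q_S = 268/23, q_D = 761/23.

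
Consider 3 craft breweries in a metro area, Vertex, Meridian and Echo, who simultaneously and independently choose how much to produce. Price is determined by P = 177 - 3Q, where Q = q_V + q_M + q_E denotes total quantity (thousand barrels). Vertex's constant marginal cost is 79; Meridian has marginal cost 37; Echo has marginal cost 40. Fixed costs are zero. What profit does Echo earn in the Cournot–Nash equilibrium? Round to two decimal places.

623.52

Vertex's profit: π_V = (177 - 3Q)q_V - (79q_V). Setting ∂π_V/∂q_V = 0: 98 - 6q_V - 3(q_M + q_E) = 0.
Meridian's first-order condition: 140 - 6q_M - 3(q_V + q_E) = 0.
Echo's profit: π_E = (177 - 3Q)q_E - (40q_E). Setting ∂π_E/∂q_E = 0: 137 - 6q_E - 3(q_V + q_M) = 0.
Summing all 3 equations gives 375 − 12Q = 0, hence Q = 125/4.
Back-substituting: q_V = (98 − 375/4)/3 = 17/12, q_M = (140 − 375/4)/3 = 185/12, q_E = (137 − 375/4)/3 = 173/12.
Price P = 177 - 3·(125/4) = 333/4.
Echo's profit: (333/4 - 40)·(173/12) = 623.5208.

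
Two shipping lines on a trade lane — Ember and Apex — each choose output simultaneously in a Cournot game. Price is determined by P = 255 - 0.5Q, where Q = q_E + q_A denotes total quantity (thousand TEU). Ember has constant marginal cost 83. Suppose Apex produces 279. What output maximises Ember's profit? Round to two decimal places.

32.50

With the rival's output fixed at 279, Ember's profit is π_E = (255 - (1/2)·279 - (1/2)q_E)q_E - (83q_E) = (231/2 - (1/2)q_E)q_E - (83q_E).
∂π_E/∂q_E = 65/2 - q_E = 0, so q_E = 65/2.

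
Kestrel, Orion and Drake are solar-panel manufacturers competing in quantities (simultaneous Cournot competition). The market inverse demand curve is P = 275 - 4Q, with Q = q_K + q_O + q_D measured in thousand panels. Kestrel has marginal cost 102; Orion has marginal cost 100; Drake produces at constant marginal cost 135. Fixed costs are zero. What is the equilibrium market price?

Kestrel's profit: π_K = (275 - 4Q)q_K - (102q_K). Setting ∂π_K/∂q_K = 0: 173 - 8q_K - 4(q_O + q_D) = 0.
Orion's first-order condition: 175 - 8q_O - 4(q_K + q_D) = 0.
Drake's first-order condition: 140 - 8q_D - 4(q_K + q_O) = 0.
Summing all 3 equations gives 488 − 16Q = 0, hence Q = 61/2.
Back-substituting: q_K = (173 − 122)/4 = 51/4, q_O = (175 − 122)/4 = 53/4, q_D = (140 − 122)/4 = 9/2.
Total output Q = 61/2, so price P = 275 - 4·(61/2) = 153.

153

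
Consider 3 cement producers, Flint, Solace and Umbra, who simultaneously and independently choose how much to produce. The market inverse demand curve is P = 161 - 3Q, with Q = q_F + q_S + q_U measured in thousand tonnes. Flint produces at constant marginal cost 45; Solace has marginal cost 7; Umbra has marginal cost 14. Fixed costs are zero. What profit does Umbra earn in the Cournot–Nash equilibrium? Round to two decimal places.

609.19

Flint's profit: π_F = (161 - 3Q)q_F - (45q_F). Setting ∂π_F/∂q_F = 0: 116 - 6q_F - 3(q_S + q_U) = 0.
Solace's first-order condition: 154 - 6q_S - 3(q_F + q_U) = 0.
Umbra's profit: π_U = (161 - 3Q)q_U - (14q_U). Setting ∂π_U/∂q_U = 0: 147 - 6q_U - 3(q_F + q_S) = 0.
Adding the 3 conditions: 417 − 6Q − 6Q = 0, i.e. Q = 139/4.
Back-substituting: q_F = (116 − 417/4)/3 = 47/12, q_S = (154 − 417/4)/3 = 199/12, q_U = (147 − 417/4)/3 = 57/4.
Price P = 161 - 3·(139/4) = 227/4.
Umbra's profit: (227/4 - 14)·(57/4) = 609.1875.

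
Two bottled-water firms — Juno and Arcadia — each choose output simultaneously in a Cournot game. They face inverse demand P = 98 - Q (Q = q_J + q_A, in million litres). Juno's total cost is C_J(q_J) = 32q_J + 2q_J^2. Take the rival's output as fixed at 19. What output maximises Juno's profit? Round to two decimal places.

With the rival's output fixed at 19, Juno's profit is π_J = (98 - 19 - q_J)q_J - (32q_J + 2q_J²) = (79 - q_J)q_J - (32q_J + 2q_J²).
∂π_J/∂q_J = 47 - 6q_J = 0, so q_J = 47/6.

7.83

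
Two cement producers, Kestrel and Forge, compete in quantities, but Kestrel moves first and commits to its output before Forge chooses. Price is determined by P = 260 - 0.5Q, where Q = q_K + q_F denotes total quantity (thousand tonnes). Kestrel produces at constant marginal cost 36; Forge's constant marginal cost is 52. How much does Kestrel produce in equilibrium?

Solve by backward induction. Given q_K, the follower Forge maximises π_F = (260 - (1/2)q_K - (1/2)q_F)q_F - 52q_F.
∂π_F/∂q_F = 208 - (1/2)q_K - q_F = 0 gives the reaction function q_F = (208 - (1/2)q_K).
Kestrel substitutes q_F(q_K) into its own profit: π_K = q_K(260 - (1/2)q_K - (208 - (1/2)q_K)/2) - 36q_K = (156 - (1/4)q_K)q_K - 36q_K.
The leader's first-order condition 120 - (1/2)q_K = 0 yields q_K = 240.
Then q_F = (208 - (1/2)·240) = 88.

240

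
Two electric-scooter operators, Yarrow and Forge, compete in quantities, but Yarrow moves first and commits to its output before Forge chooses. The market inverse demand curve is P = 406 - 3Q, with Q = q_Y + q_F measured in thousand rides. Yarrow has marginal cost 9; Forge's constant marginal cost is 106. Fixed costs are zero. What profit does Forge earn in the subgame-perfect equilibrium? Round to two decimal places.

Solve by backward induction. Given q_Y, the follower Forge maximises π_F = (406 - 3q_Y - 3q_F)q_F - 106q_F.
Follower FOC: 300 - 3q_Y - 6q_F = 0, so q_F(q_Y) = (300 - 3q_Y)/6.
Yarrow substitutes q_F(q_Y) into its own profit: π_Y = q_Y(406 - 3q_Y - (300 - 3q_Y)/2) - 9q_Y = (256 - (3/2)q_Y)q_Y - 9q_Y.
Leader FOC: 247 - 3q_Y = 0, so q_Y = 247/3.
Then q_F = (300 - 3·(247/3))/6 = 53/6.
Price P = 406 - 3·(547/6) = 265/2.
Forge's profit: (265/2 - 106)·(53/6) = 234.0833.

234.08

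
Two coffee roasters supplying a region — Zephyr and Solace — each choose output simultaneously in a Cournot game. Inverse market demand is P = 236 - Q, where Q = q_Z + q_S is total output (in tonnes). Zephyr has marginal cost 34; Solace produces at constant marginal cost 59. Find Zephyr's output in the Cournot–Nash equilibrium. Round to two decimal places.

75.67

Zephyr's profit: π_Z = (236 - Q)q_Z - (34q_Z). Setting ∂π_Z/∂q_Z = 0: 202 - 2q_Z - (q_S) = 0.
Solace's profit: π_S = (236 - Q)q_S - (59q_S). Setting ∂π_S/∂q_S = 0: 177 - 2q_S - (q_Z) = 0.
Rearranging gives the reaction functions q_Z = (202 - q_S)/2 and q_S = (177 - q_Z)/2.
Substituting one into the other gives q_Z = 227/3 and q_S = 152/3.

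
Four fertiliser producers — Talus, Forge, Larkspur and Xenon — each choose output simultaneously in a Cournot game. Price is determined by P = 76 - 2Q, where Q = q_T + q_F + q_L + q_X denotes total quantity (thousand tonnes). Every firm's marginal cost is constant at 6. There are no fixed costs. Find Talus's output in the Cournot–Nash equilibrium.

A representative firm's profit is π_i = q_i(76 - 2Q) - 6q_i.
Setting ∂π_i/∂q_i = 0 with rivals' quantities fixed: 70 - 4q_i - 2·Σ_{j≠i} q_j = 0.
With identical firms every q_j equals q_i, so Σ_{j≠i} q_j = 3q_i and 70 = 10q_i, giving q_i = 7.

7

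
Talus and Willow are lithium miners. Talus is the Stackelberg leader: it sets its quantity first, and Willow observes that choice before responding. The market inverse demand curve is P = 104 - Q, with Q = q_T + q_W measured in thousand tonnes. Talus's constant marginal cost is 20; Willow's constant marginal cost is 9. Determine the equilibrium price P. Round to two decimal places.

38.25

The follower Willow best-responds to any q_T: π_W = (104 - Q)q_W - 9q_W.
Follower FOC: 95 - q_T - 2q_W = 0, so q_W(q_T) = (95 - q_T)/2.
Talus substitutes q_W(q_T) into its own profit: π_T = q_T(104 - q_T - (95 - q_T)/2) - 20q_T = (113/2 - (1/2)q_T)q_T - 20q_T.
Maximising: ∂π_T/∂q_T = 73/2 - q_T = 0, giving q_T = 73/2.
Then q_W = (95 - 73/2)/2 = 117/4.
Total output Q = 263/4, so price P = 104 - 263/4 = 153/4.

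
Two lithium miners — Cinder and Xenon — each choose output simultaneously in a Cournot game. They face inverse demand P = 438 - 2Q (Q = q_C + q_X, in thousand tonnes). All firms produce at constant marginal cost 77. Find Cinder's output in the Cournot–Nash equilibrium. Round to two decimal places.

60.17

Each firm earns π_i = (438 - 2Q)q_i - 77q_i.
Setting ∂π_i/∂q_i = 0 with rivals' quantities fixed: 361 - 4q_i - 2q_j = 0.
By symmetry each firm produces the same amount; substituting q_j = q_i yields q_i = 361/6.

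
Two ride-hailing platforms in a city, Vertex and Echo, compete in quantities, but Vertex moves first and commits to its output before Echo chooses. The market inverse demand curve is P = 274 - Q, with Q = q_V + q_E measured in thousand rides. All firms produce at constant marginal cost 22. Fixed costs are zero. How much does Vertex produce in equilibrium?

126

Solve by backward induction. Given q_V, the follower Echo maximises π_E = (274 - q_V - q_E)q_E - 22q_E.
Follower FOC: 252 - q_V - 2q_E = 0, so q_E(q_V) = (252 - q_V)/2.
Vertex substitutes q_E(q_V) into its own profit: π_V = q_V(274 - q_V - (252 - q_V)/2) - 22q_V = (148 - (1/2)q_V)q_V - 22q_V.
Leader FOC: 126 - q_V = 0, so q_V = 126.
Then q_E = (252 - 126)/2 = 63.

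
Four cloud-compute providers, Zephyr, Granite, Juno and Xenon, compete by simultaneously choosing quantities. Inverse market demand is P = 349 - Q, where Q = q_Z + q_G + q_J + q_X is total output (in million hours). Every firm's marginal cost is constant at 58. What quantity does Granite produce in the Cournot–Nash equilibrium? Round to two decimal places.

A representative firm's profit is π_i = q_i(349 - Q) - 58q_i.
Setting ∂π_i/∂q_i = 0 with rivals' quantities fixed: 291 - 2q_i - Σ_{j≠i} q_j = 0.
By symmetry each firm produces the same amount; substituting Σ_{j≠i} q_j = 3q_i yields q_i = 291/5.

58.20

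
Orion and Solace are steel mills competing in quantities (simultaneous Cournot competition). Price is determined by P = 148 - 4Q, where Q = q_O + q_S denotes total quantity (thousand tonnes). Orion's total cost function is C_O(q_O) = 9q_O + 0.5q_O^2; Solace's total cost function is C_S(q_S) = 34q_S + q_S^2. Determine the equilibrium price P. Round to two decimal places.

72.11

Orion's profit: π_O = (148 - 4Q)q_O - (9q_O + (1/2)q_O²). Setting ∂π_O/∂q_O = 0: 139 - 9q_O - 4(q_S) = 0.
Solace's profit: π_S = (148 - 4Q)q_S - (34q_S + q_S²). Setting ∂π_S/∂q_S = 0: 114 - 10q_S - 4(q_O) = 0.
So q_O = (139 - 4q_S)/9 and q_S = (114 - 4q_O)/10.
Solving the pair: q_O = 467/37, q_S = 235/37.
Total output Q = 702/37, so price P = 148 - 4·(702/37) = 72.1081.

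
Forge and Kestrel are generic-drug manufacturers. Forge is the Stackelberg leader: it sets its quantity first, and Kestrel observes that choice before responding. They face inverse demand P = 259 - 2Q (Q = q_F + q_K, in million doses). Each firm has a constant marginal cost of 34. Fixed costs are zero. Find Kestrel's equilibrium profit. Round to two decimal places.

1582.03

Solve by backward induction. Given q_F, the follower Kestrel maximises π_K = (259 - 2q_F - 2q_K)q_K - 34q_K.
Follower FOC: 225 - 2q_F - 4q_K = 0, so q_K(q_F) = (225 - 2q_F)/4.
Forge substitutes q_K(q_F) into its own profit: π_F = q_F(259 - 2q_F - (225 - 2q_F)/2) - 34q_F = (293/2 - q_F)q_F - 34q_F.
The leader's first-order condition 225/2 - 2q_F = 0 yields q_F = 225/4.
Then q_K = (225 - 2·(225/4))/4 = 225/8.
Price P = 259 - 2·(675/8) = 361/4.
Kestrel's profit: (361/4 - 34)·(225/8) = 1582.0313.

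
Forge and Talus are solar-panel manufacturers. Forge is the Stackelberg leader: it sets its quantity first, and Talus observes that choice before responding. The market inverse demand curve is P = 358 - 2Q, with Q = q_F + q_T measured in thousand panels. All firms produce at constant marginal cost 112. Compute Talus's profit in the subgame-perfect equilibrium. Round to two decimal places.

1891.13

Solve by backward induction. Given q_F, the follower Talus maximises π_T = (358 - 2q_F - 2q_T)q_T - 112q_T.
Setting the follower's marginal profit to zero, 246 - 2q_F - 4q_T = 0, i.e. q_T = (246 - 2q_F)/4.
The leader anticipates this reaction. Substituting into P = 358 - 2Q gives P = 235 - q_F, so π_F = (235 - q_F)q_F - 112q_F.
The leader's first-order condition 123 - 2q_F = 0 yields q_F = 123/2.
Then q_T = (246 - 2·(123/2))/4 = 123/4.
Price P = 358 - 2·(369/4) = 347/2.
Talus's profit: (347/2 - 112)·(123/4) = 1891.1250.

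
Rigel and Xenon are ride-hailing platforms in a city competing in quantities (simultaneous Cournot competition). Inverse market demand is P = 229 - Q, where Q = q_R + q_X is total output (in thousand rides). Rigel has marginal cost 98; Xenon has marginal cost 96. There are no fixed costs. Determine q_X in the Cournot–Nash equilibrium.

Rigel's profit: π_R = (229 - Q)q_R - (98q_R). Setting ∂π_R/∂q_R = 0: 131 - 2q_R - (q_X) = 0.
Xenon's profit: π_X = (229 - Q)q_X - (96q_X). Setting ∂π_X/∂q_X = 0: 133 - 2q_X - (q_R) = 0.
So q_R = (131 - q_X)/2 and q_X = (133 - q_R)/2.
Solving the pair: q_R = 43, q_X = 45.

45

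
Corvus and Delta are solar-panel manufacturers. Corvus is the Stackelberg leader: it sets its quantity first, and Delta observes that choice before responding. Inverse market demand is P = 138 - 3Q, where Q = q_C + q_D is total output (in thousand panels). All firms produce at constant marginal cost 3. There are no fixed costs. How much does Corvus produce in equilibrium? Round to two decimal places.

The follower Delta best-responds to any q_C: π_D = (138 - 3Q)q_D - 3q_D.
Setting the follower's marginal profit to zero, 135 - 3q_C - 6q_D = 0, i.e. q_D = (135 - 3q_C)/6.
The leader anticipates this reaction. Substituting into P = 138 - 3Q gives P = 141/2 - (3/2)q_C, so π_C = (141/2 - (3/2)q_C)q_C - 3q_C.
Leader FOC: 135/2 - 3q_C = 0, so q_C = 45/2.
Then q_D = (135 - 3·(45/2))/6 = 45/4.

22.50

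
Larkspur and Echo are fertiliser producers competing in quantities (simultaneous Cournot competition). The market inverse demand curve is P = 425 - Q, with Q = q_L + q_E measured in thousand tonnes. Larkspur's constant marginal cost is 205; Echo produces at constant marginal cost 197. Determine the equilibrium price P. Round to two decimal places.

275.67

Larkspur's profit: π_L = (425 - Q)q_L - (205q_L). Setting ∂π_L/∂q_L = 0: 220 - 2q_L - (q_E) = 0.
Echo's profit: π_E = (425 - Q)q_E - (197q_E). Setting ∂π_E/∂q_E = 0: 228 - 2q_E - (q_L) = 0.
Best responses: q_L = (220 - q_E)/2, q_E = (228 - q_L)/2.
Substituting one into the other gives q_L = 212/3 and q_E = 236/3.
Total output Q = 448/3, so price P = 425 - 448/3 = 827/3.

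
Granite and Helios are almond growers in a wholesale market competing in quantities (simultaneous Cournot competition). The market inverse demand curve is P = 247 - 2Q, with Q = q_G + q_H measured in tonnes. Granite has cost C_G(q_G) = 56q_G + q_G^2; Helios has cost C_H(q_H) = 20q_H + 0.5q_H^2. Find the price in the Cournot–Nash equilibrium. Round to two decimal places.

Granite's profit: π_G = (247 - 2Q)q_G - (56q_G + q_G²). Setting ∂π_G/∂q_G = 0: 191 - 6q_G - 2(q_H) = 0.
Helios's first-order condition: 227 - 5q_H - 2(q_G) = 0.
Rearranging gives the reaction functions q_G = (191 - 2q_H)/6 and q_H = (227 - 2q_G)/5.
Substituting one into the other gives q_G = 501/26 and q_H = 490/13.
Total output Q = 1481/26, so price P = 247 - 2·(1481/26) = 1730/13.

133.08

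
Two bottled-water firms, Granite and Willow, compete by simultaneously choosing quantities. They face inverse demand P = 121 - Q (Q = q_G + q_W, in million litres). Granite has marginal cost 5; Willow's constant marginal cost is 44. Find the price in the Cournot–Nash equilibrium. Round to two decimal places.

56.67

Granite's profit: π_G = (121 - Q)q_G - (5q_G). Setting ∂π_G/∂q_G = 0: 116 - 2q_G - (q_W) = 0.
Willow's first-order condition: 77 - 2q_W - (q_G) = 0.
So q_G = (116 - q_W)/2 and q_W = (77 - q_G)/2.
Substituting one into the other gives q_G = 155/3 and q_W = 38/3.
Total output Q = 193/3, so price P = 121 - 193/3 = 170/3.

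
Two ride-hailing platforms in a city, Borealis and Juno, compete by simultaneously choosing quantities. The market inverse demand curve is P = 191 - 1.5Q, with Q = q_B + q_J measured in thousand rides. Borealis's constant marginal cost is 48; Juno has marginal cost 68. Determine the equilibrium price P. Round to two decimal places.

Borealis's profit: π_B = (191 - 1.5Q)q_B - (48q_B). Setting ∂π_B/∂q_B = 0: 143 - 3q_B - (3/2)(q_J) = 0.
Juno's first-order condition: 123 - 3q_J - (3/2)(q_B) = 0.
So q_B = (143 - (3/2)q_J)/3 and q_J = (123 - (3/2)q_B)/3.
Solving the pair: q_B = 326/9, q_J = 206/9.
Total output Q = 532/9, so price P = 191 - (3/2)·(532/9) = 307/3.

102.33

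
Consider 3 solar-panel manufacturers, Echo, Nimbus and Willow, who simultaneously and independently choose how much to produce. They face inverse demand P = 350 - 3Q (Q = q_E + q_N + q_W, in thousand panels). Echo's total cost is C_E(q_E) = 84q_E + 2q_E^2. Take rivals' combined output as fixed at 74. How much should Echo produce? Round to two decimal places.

4.40

With rivals' combined output fixed at 74, Echo's profit is π_E = (350 - 3·74 - 3q_E)q_E - (84q_E + 2q_E²) = (128 - 3q_E)q_E - (84q_E + 2q_E²).
∂π_E/∂q_E = 44 - 10q_E = 0, so q_E = 22/5.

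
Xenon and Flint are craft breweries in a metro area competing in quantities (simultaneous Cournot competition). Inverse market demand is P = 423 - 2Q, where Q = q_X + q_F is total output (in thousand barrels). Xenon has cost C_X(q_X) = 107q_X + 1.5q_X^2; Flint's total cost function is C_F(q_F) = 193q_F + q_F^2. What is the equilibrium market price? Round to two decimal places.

295.95

Xenon's profit: π_X = (423 - 2Q)q_X - (107q_X + (3/2)q_X²). Setting ∂π_X/∂q_X = 0: 316 - 7q_X - 2(q_F) = 0.
Flint's profit: π_F = (423 - 2Q)q_F - (193q_F + q_F²). Setting ∂π_F/∂q_F = 0: 230 - 6q_F - 2(q_X) = 0.
Best responses: q_X = (316 - 2q_F)/7, q_F = (230 - 2q_X)/6.
Substituting one into the other gives q_X = 718/19 and q_F = 489/19.
Total output Q = 1207/19, so price P = 423 - 2·(1207/19) = 295.9474.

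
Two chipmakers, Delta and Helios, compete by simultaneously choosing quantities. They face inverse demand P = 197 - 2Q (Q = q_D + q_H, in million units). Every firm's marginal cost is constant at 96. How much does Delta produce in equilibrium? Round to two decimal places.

16.83

Each firm earns π_i = (197 - 2Q)q_i - 96q_i.
Setting ∂π_i/∂q_i = 0 with rivals' quantities fixed: 101 - 4q_i - 2q_j = 0.
With identical firms every q_j equals q_i, so q_j = q_i and 101 = 6q_i, giving q_i = 101/6.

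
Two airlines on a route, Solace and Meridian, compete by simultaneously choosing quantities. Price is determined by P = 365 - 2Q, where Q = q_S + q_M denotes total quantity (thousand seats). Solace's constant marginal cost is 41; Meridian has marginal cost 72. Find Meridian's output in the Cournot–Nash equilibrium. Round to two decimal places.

Solace's profit: π_S = (365 - 2Q)q_S - (41q_S). Setting ∂π_S/∂q_S = 0: 324 - 4q_S - 2(q_M) = 0.
Meridian's profit: π_M = (365 - 2Q)q_M - (72q_M). Setting ∂π_M/∂q_M = 0: 293 - 4q_M - 2(q_S) = 0.
Rearranging gives the reaction functions q_S = (324 - 2q_M)/4 and q_M = (293 - 2q_S)/4.
Solving the pair: q_S = 355/6, q_M = 131/3.

43.67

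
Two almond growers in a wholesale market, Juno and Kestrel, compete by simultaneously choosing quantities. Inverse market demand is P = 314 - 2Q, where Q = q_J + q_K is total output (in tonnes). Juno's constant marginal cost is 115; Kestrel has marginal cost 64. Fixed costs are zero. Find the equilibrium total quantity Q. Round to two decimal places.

74.83

Juno's profit: π_J = (314 - 2Q)q_J - (115q_J). Setting ∂π_J/∂q_J = 0: 199 - 4q_J - 2(q_K) = 0.
Kestrel's profit: π_K = (314 - 2Q)q_K - (64q_K). Setting ∂π_K/∂q_K = 0: 250 - 4q_K - 2(q_J) = 0.
Rearranging gives the reaction functions q_J = (199 - 2q_K)/4 and q_K = (250 - 2q_J)/4.
Solving the pair: q_J = 74/3, q_K = 301/6.
Total output Q = 74/3 + 301/6 = 449/6.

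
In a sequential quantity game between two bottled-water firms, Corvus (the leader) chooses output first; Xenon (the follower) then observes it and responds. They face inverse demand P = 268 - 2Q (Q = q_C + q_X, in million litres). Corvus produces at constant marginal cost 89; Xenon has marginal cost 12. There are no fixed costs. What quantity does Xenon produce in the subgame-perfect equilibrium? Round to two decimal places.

The follower Xenon best-responds to any q_C: π_X = (268 - 2Q)q_X - 12q_X.
Setting the follower's marginal profit to zero, 256 - 2q_C - 4q_X = 0, i.e. q_X = (256 - 2q_C)/4.
Corvus substitutes q_X(q_C) into its own profit: π_C = q_C(268 - 2q_C - (256 - 2q_C)/2) - 89q_C = (140 - q_C)q_C - 89q_C.
Leader FOC: 51 - 2q_C = 0, so q_C = 51/2.
Then q_X = (256 - 2·(51/2))/4 = 205/4.

51.25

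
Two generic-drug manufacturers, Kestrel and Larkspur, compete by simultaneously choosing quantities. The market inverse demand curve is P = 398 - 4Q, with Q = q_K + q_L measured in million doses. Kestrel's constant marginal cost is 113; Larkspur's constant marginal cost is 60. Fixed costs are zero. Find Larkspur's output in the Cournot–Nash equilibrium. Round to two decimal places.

Kestrel's profit: π_K = (398 - 4Q)q_K - (113q_K). Setting ∂π_K/∂q_K = 0: 285 - 8q_K - 4(q_L) = 0.
Larkspur's first-order condition: 338 - 8q_L - 4(q_K) = 0.
Rearranging gives the reaction functions q_K = (285 - 4q_L)/8 and q_L = (338 - 4q_K)/8.
Solving the pair: q_K = 58/3, q_L = 391/12.

32.58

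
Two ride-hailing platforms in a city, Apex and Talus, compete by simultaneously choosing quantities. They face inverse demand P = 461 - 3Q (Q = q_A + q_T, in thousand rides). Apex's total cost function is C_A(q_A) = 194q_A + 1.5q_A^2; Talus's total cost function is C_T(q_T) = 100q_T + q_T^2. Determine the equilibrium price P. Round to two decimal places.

Apex's profit: π_A = (461 - 3Q)q_A - (194q_A + (3/2)q_A²). Setting ∂π_A/∂q_A = 0: 267 - 9q_A - 3(q_T) = 0.
Talus's profit: π_T = (461 - 3Q)q_T - (100q_T + q_T²). Setting ∂π_T/∂q_T = 0: 361 - 8q_T - 3(q_A) = 0.
Best responses: q_A = (267 - 3q_T)/9, q_T = (361 - 3q_A)/8.
Substituting one into the other gives q_A = 117/7 and q_T = 272/7.
Total output Q = 389/7, so price P = 461 - 3·(389/7) = 294.2857.

294.29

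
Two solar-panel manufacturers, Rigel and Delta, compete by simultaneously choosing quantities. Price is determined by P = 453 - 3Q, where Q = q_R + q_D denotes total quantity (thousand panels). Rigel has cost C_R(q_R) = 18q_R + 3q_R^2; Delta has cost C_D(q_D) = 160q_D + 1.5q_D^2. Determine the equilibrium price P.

Rigel's profit: π_R = (453 - 3Q)q_R - (18q_R + 3q_R²). Setting ∂π_R/∂q_R = 0: 435 - 12q_R - 3(q_D) = 0.
Delta's first-order condition: 293 - 9q_D - 3(q_R) = 0.
Rearranging gives the reaction functions q_R = (435 - 3q_D)/12 and q_D = (293 - 3q_R)/9.
Solving the pair: q_R = 92/3, q_D = 67/3.
Total output Q = 53, so price P = 453 - 3·53 = 294.

294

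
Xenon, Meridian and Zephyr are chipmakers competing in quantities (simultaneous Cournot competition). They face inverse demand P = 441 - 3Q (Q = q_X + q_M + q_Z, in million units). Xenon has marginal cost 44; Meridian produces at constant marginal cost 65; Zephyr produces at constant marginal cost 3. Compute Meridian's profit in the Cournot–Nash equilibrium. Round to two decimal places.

Xenon's profit: π_X = (441 - 3Q)q_X - (44q_X). Setting ∂π_X/∂q_X = 0: 397 - 6q_X - 3(q_M + q_Z) = 0.
Meridian's first-order condition: 376 - 6q_M - 3(q_X + q_Z) = 0.
Zephyr's profit: π_Z = (441 - 3Q)q_Z - (3q_Z). Setting ∂π_Z/∂q_Z = 0: 438 - 6q_Z - 3(q_X + q_M) = 0.
Adding the 3 first-order conditions: 1211 − 12Q = 0, so Q = 1211/12.
Back-substituting: q_X = (397 − 1211/4)/3 = 377/12, q_M = (376 − 1211/4)/3 = 293/12, q_Z = (438 − 1211/4)/3 = 541/12.
Price P = 441 - 3·(1211/12) = 553/4.
Meridian's profit: (553/4 - 65)·(293/12) = 1788.5208.

1788.52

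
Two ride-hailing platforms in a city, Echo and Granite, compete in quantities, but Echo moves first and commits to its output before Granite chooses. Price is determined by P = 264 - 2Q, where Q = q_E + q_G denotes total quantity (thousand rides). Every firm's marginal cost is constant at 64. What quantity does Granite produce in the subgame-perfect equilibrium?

The follower Granite best-responds to any q_E: π_G = (264 - 2Q)q_G - 64q_G.
Setting the follower's marginal profit to zero, 200 - 2q_E - 4q_G = 0, i.e. q_G = (200 - 2q_E)/4.
Echo substitutes q_G(q_E) into its own profit: π_E = q_E(264 - 2q_E - (200 - 2q_E)/2) - 64q_E = (164 - q_E)q_E - 64q_E.
Maximising: ∂π_E/∂q_E = 100 - 2q_E = 0, giving q_E = 50.
Then q_G = (200 - 2·50)/4 = 25.

25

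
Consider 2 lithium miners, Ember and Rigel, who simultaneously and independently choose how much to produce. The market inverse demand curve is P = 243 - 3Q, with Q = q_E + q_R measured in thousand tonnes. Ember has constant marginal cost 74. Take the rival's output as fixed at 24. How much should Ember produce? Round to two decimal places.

With the rival's output fixed at 24, Ember's profit is π_E = (243 - 3·24 - 3q_E)q_E - (74q_E) = (171 - 3q_E)q_E - (74q_E).
∂π_E/∂q_E = 97 - 6q_E = 0, so q_E = 97/6.

16.17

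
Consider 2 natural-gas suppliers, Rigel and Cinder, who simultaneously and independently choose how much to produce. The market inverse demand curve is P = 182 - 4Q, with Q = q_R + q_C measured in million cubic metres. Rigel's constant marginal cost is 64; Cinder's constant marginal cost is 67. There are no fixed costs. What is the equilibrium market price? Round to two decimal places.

104.33

Rigel's profit: π_R = (182 - 4Q)q_R - (64q_R). Setting ∂π_R/∂q_R = 0: 118 - 8q_R - 4(q_C) = 0.
Cinder's first-order condition: 115 - 8q_C - 4(q_R) = 0.
Rearranging gives the reaction functions q_R = (118 - 4q_C)/8 and q_C = (115 - 4q_R)/8.
Solving the pair: q_R = 121/12, q_C = 28/3.
Total output Q = 233/12, so price P = 182 - 4·(233/12) = 313/3.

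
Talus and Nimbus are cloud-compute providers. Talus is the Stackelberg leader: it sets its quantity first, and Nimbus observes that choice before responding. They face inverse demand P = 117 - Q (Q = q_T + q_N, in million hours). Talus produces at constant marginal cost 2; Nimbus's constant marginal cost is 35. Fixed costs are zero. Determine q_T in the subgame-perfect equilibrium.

74

The follower Nimbus best-responds to any q_T: π_N = (117 - Q)q_N - 35q_N.
Setting the follower's marginal profit to zero, 82 - q_T - 2q_N = 0, i.e. q_N = (82 - q_T)/2.
Talus substitutes q_N(q_T) into its own profit: π_T = q_T(117 - q_T - (82 - q_T)/2) - 2q_T = (76 - (1/2)q_T)q_T - 2q_T.
Maximising: ∂π_T/∂q_T = 74 - q_T = 0, giving q_T = 74.
Then q_N = (82 - 74)/2 = 4.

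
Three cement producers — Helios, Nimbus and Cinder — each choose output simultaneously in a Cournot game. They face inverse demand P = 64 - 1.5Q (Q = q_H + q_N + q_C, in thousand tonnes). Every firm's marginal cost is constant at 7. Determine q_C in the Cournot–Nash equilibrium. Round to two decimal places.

9.50

A representative firm's profit is π_i = q_i(64 - 1.5Q) - 7q_i.
Setting ∂π_i/∂q_i = 0 with rivals' quantities fixed: 57 - 3q_i - (3/2)·Σ_{j≠i} q_j = 0.
By symmetry each firm produces the same amount; substituting Σ_{j≠i} q_j = 2q_i yields q_i = 57/6 = 19/2.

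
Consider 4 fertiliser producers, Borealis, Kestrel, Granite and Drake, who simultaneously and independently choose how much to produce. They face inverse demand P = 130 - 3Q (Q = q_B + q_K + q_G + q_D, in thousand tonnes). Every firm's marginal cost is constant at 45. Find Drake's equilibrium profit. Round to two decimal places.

96.33

Each firm earns π_i = (130 - 3Q)q_i - 45q_i.
Setting ∂π_i/∂q_i = 0 with rivals' quantities fixed: 85 - 6q_i - 3·Σ_{j≠i} q_j = 0.
By symmetry each firm produces the same amount; substituting Σ_{j≠i} q_j = 3q_i yields q_i = 85/15 = 17/3.
Price P = 130 - 3·(68/3) = 62.
Drake's profit: (62 - 45)·(17/3) = 289/3.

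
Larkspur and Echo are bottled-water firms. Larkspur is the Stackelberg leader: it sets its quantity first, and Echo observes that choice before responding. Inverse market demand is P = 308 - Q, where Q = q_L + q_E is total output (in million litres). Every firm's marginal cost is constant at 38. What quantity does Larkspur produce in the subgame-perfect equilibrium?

135

The follower Echo best-responds to any q_L: π_E = (308 - Q)q_E - 38q_E.
Setting the follower's marginal profit to zero, 270 - q_L - 2q_E = 0, i.e. q_E = (270 - q_L)/2.
The leader anticipates this reaction. Substituting into P = 308 - Q gives P = 173 - (1/2)q_L, so π_L = (173 - (1/2)q_L)q_L - 38q_L.
Leader FOC: 135 - q_L = 0, so q_L = 135.
Then q_E = (270 - 135)/2 = 135/2.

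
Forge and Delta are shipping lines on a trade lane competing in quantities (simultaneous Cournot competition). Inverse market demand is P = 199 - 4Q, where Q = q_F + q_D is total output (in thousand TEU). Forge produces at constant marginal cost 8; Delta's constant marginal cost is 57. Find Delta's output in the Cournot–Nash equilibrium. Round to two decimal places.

Forge's profit: π_F = (199 - 4Q)q_F - (8q_F). Setting ∂π_F/∂q_F = 0: 191 - 8q_F - 4(q_D) = 0.
Delta's profit: π_D = (199 - 4Q)q_D - (57q_D). Setting ∂π_D/∂q_D = 0: 142 - 8q_D - 4(q_F) = 0.
So q_F = (191 - 4q_D)/8 and q_D = (142 - 4q_F)/8.
Solving the pair: q_F = 20, q_D = 31/4.

7.75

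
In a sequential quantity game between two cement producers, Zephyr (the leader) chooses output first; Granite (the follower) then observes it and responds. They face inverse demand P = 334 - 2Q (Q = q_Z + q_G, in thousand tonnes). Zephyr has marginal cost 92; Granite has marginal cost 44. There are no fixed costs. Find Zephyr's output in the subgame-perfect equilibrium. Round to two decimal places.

48.50

The follower Granite best-responds to any q_Z: π_G = (334 - 2Q)q_G - 44q_G.
Setting the follower's marginal profit to zero, 290 - 2q_Z - 4q_G = 0, i.e. q_G = (290 - 2q_Z)/4.
Zephyr substitutes q_G(q_Z) into its own profit: π_Z = q_Z(334 - 2q_Z - (290 - 2q_Z)/2) - 92q_Z = (189 - q_Z)q_Z - 92q_Z.
Leader FOC: 97 - 2q_Z = 0, so q_Z = 97/2.
Then q_G = (290 - 2·(97/2))/4 = 193/4.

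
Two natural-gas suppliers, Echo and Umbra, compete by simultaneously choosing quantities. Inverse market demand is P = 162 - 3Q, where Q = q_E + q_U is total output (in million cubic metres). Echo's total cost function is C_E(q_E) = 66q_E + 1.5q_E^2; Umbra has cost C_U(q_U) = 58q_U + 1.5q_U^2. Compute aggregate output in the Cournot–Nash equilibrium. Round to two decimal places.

Echo's profit: π_E = (162 - 3Q)q_E - (66q_E + (3/2)q_E²). Setting ∂π_E/∂q_E = 0: 96 - 9q_E - 3(q_U) = 0.
Umbra's first-order condition: 104 - 9q_U - 3(q_E) = 0.
Best responses: q_E = (96 - 3q_U)/9, q_U = (104 - 3q_E)/9.
Substituting one into the other gives q_E = 23/3 and q_U = 9.
Total output Q = 23/3 + 9 = 50/3.

16.67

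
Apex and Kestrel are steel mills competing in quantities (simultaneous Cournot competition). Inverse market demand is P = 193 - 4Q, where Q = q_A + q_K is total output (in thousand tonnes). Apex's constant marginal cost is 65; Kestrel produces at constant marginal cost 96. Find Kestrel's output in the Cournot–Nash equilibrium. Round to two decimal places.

Apex's profit: π_A = (193 - 4Q)q_A - (65q_A). Setting ∂π_A/∂q_A = 0: 128 - 8q_A - 4(q_K) = 0.
Kestrel's first-order condition: 97 - 8q_K - 4(q_A) = 0.
So q_A = (128 - 4q_K)/8 and q_K = (97 - 4q_A)/8.
Solving the pair: q_A = 53/4, q_K = 11/2.

5.50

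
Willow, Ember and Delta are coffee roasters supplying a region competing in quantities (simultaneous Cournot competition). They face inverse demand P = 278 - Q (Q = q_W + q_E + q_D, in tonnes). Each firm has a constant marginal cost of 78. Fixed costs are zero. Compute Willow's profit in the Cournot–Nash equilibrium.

2500

A representative firm's profit is π_i = q_i(278 - Q) - 78q_i.
First-order condition (treating rivals' output as given): 200 - 2q_i - Σ_{j≠i} q_j = 0.
By symmetry each firm produces the same amount; substituting Σ_{j≠i} q_j = 2q_i yields q_i = 200/4 = 50.
Price P = 278 - 150 = 128.
Willow's profit: (128 - 78)·50 = 2500.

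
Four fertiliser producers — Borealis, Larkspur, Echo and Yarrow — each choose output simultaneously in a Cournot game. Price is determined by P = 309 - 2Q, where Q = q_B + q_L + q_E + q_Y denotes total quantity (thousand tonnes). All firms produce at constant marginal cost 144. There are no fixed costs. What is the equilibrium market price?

177

A representative firm's profit is π_i = q_i(309 - 2Q) - 144q_i.
First-order condition (treating rivals' output as given): 165 - 4q_i - 2·Σ_{j≠i} q_j = 0.
With identical firms every q_j equals q_i, so Σ_{j≠i} q_j = 3q_i and 165 = 10q_i, giving q_i = 33/2.
Total output Q = 66, so price P = 309 - 2·66 = 177.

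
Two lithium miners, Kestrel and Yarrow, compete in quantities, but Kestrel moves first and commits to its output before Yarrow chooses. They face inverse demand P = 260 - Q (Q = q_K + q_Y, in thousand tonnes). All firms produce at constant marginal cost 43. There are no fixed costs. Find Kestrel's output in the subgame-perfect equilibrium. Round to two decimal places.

108.50

Solve by backward induction. Given q_K, the follower Yarrow maximises π_Y = (260 - q_K - q_Y)q_Y - 43q_Y.
Follower FOC: 217 - q_K - 2q_Y = 0, so q_Y(q_K) = (217 - q_K)/2.
Kestrel substitutes q_Y(q_K) into its own profit: π_K = q_K(260 - q_K - (217 - q_K)/2) - 43q_K = (303/2 - (1/2)q_K)q_K - 43q_K.
Maximising: ∂π_K/∂q_K = 217/2 - q_K = 0, giving q_K = 217/2.
Then q_Y = (217 - 217/2)/2 = 217/4.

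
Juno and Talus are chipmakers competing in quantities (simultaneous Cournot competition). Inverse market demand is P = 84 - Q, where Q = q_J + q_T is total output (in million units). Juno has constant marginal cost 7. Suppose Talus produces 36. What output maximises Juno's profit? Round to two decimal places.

20.50

With the rival's output fixed at 36, Juno's profit is π_J = (84 - 36 - q_J)q_J - (7q_J) = (48 - q_J)q_J - (7q_J).
∂π_J/∂q_J = 41 - 2q_J = 0, so q_J = 41/2.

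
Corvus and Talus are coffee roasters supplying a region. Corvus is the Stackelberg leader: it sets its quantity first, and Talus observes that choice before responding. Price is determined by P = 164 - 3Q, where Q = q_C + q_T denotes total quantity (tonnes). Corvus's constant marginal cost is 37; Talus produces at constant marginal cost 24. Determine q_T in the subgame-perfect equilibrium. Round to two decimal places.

13.83

Solve by backward induction. Given q_C, the follower Talus maximises π_T = (164 - 3q_C - 3q_T)q_T - 24q_T.
∂π_T/∂q_T = 140 - 3q_C - 6q_T = 0 gives the reaction function q_T = (140 - 3q_C)/6.
Corvus substitutes q_T(q_C) into its own profit: π_C = q_C(164 - 3q_C - (140 - 3q_C)/2) - 37q_C = (94 - (3/2)q_C)q_C - 37q_C.
Maximising: ∂π_C/∂q_C = 57 - 3q_C = 0, giving q_C = 19.
Then q_T = (140 - 3·19)/6 = 83/6.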